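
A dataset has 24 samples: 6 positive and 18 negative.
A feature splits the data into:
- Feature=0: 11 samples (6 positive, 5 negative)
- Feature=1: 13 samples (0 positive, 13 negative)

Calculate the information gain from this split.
0.3557 bits

Information Gain = H(Y) - H(Y|Feature)

Before split:
P(positive) = 6/24 = 0.2500
H(Y) = 0.8113 bits

After split:
Feature=0: H = 0.9940 bits (weight = 11/24)
Feature=1: H = 0.0000 bits (weight = 13/24)
H(Y|Feature) = (11/24)×0.9940 + (13/24)×0.0000 = 0.4556 bits

Information Gain = 0.8113 - 0.4556 = 0.3557 bits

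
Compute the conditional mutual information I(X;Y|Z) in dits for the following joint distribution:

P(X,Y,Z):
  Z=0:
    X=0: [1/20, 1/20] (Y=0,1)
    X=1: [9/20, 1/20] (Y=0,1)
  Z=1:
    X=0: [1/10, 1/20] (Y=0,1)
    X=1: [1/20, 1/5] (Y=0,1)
0.0358 dits

Conditional mutual information: I(X;Y|Z) = H(X|Z) + H(Y|Z) - H(X,Y|Z)

H(Z) = 0.2923
H(X,Z) = 0.5246 → H(X|Z) = 0.2323
H(Y,Z) = 0.5246 → H(Y|Z) = 0.2323
H(X,Y,Z) = 0.7211 → H(X,Y|Z) = 0.4288

I(X;Y|Z) = 0.2323 + 0.2323 - 0.4288 = 0.0358 dits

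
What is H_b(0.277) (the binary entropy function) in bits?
0.8513 bits

The binary entropy function is:
H(p) = -p log(p) - (1-p) log(1-p)

H(0.277) = -0.277 × log_2(0.277) - 0.723 × log_2(0.723)
H(0.277) = 0.8513 bits

Note: Binary entropy is maximized at p=0.5 (H=1 bit) and minimized at p=0 or p=1 (H=0).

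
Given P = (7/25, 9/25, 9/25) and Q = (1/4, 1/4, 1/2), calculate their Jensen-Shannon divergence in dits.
0.0048 dits

Jensen-Shannon divergence is:
JSD(P||Q) = 0.5 × D_KL(P||M) + 0.5 × D_KL(Q||M)
where M = 0.5 × (P + Q) is the mixture distribution.

M = 0.5 × (7/25, 9/25, 9/25) + 0.5 × (1/4, 1/4, 1/2) = (0.265, 0.305, 0.43)

D_KL(P||M) = 0.0048 dits
D_KL(Q||M) = 0.0048 dits

JSD(P||Q) = 0.5 × 0.0048 + 0.5 × 0.0048 = 0.0048 dits

Unlike KL divergence, JSD is symmetric and bounded: 0 ≤ JSD ≤ log(2).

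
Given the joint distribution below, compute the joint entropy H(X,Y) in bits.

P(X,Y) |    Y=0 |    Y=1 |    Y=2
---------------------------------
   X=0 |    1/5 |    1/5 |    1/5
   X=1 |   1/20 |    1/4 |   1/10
2.4414 bits

Joint entropy is H(X,Y) = -Σ_{x,y} p(x,y) log p(x,y).

Summing over all non-zero entries:
H(X,Y) = -[1/5·log_2(1/5) + 1/5·log_2(1/5) + 1/5·log_2(1/5) + 1/20·log_2(1/20) + 1/4·log_2(1/4) + 1/10·log_2(1/10)]
H(X,Y) = 2.4414 bits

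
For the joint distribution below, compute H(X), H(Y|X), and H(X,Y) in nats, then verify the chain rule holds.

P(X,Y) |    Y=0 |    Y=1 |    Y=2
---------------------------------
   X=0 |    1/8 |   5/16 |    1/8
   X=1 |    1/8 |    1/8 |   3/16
H(X,Y) = 1.7171, H(X) = 0.6853, H(Y|X) = 1.0318 (all in nats)

Chain rule: H(X,Y) = H(X) + H(Y|X)

Left side — joint entropy directly:
H(X,Y) = -Σ p(x,y) log p(x,y) = 1.7171 nats

Right side — compute H(Y|X) from the conditional distributions:
P(X) = (9/16, 7/16), so H(X) = 0.6853 nats
H(Y|X) = Σ_x P(X=x) · H(Y|X=x):
  P(Y|X=0) = (2/9, 5/9, 2/9), H(Y|X=0) = 0.9950, weight P(X=0) = 9/16
  P(Y|X=1) = (2/7, 2/7, 3/7), H(Y|X=1) = 1.0790, weight P(X=1) = 7/16
H(Y|X) = 1.0318 nats

H(X) + H(Y|X) = 0.6853 + 1.0318 = 1.7171 nats

Both sides equal 1.7171 nats. ✓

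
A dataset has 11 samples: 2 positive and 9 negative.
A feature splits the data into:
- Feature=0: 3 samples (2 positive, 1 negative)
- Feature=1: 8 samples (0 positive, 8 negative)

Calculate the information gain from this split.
0.4336 bits

Information Gain = H(Y) - H(Y|Feature)

Before split:
P(positive) = 2/11 = 0.1818
H(Y) = 0.6840 bits

After split:
Feature=0: H = 0.9183 bits (weight = 3/11)
Feature=1: H = 0.0000 bits (weight = 8/11)
H(Y|Feature) = (3/11)×0.9183 + (8/11)×0.0000 = 0.2504 bits

Information Gain = 0.6840 - 0.2504 = 0.4336 bits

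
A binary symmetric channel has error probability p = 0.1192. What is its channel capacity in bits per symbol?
0.4729 bits

For a binary symmetric channel (BSC) with error probability p:
Capacity C = 1 - H(p) bits per symbol

where H(p) = -p log₂(p) - (1-p) log₂(1-p) is the binary entropy function.

H(0.1192) = 0.5271 bits
C = 1 - 0.5271 = 0.4729 bits per symbol

This means we can reliably transmit up to 0.4729 bits of information per channel use.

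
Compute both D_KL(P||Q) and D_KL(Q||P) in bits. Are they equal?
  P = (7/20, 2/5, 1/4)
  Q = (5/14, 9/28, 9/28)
D_KL(P||Q) = 0.0254, D_KL(Q||P) = 0.0255

KL divergence is not symmetric: D_KL(P||Q) ≠ D_KL(Q||P) in general.

D_KL(P||Q) = 0.0254 bits
D_KL(Q||P) = 0.0255 bits

No, they are not equal!

This asymmetry is why KL divergence is not a true distance metric.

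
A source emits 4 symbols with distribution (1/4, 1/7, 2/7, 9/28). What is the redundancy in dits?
0.0169 dits

Redundancy measures how far a source is from maximum entropy:
R = H_max - H(X)

Maximum entropy for 4 symbols: H_max = log_10(4) = 0.6021 dits
Actual entropy: H(X) = 0.5851 dits
Redundancy: R = 0.6021 - 0.5851 = 0.0169 dits

This redundancy represents potential for compression: the source could be compressed by 0.0169 dits per symbol.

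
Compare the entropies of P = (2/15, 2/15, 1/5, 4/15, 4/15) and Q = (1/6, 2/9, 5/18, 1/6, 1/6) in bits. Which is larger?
Q

Computing entropies in bits:
H(P) = 2.2566
H(Q) = 2.2880

Distribution Q has higher entropy.

Intuition: The distribution closer to uniform (more spread out) has higher entropy.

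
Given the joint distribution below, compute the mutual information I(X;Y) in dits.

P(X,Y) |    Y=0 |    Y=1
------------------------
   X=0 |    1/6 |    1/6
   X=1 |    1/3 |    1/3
0.0000 dits

Mutual information: I(X;Y) = H(X) + H(Y) - H(X,Y)

Marginals:
P(X) = (1/3, 2/3), H(X) = 0.2764 dits
P(Y) = (1/2, 1/2), H(Y) = 0.3010 dits

Joint entropy: H(X,Y) = 0.5775 dits

I(X;Y) = 0.2764 + 0.3010 - 0.5775 = 0.0000 dits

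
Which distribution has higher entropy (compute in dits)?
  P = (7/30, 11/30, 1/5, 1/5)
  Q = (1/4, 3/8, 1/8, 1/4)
P

Computing entropies in dits:
H(P) = 0.5868
H(Q) = 0.5737

Distribution P has higher entropy.

Intuition: The distribution closer to uniform (more spread out) has higher entropy.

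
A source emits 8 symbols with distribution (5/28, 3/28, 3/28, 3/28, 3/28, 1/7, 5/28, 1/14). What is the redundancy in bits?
0.0583 bits

Redundancy measures how far a source is from maximum entropy:
R = H_max - H(X)

Maximum entropy for 8 symbols: H_max = log_2(8) = 3.0000 bits
Actual entropy: H(X) = 2.9417 bits
Redundancy: R = 3.0000 - 2.9417 = 0.0583 bits

This redundancy represents potential for compression: the source could be compressed by 0.0583 bits per symbol.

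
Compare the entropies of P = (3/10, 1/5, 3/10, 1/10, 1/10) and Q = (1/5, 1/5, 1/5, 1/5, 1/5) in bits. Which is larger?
Q

Computing entropies in bits:
H(P) = 2.1710
H(Q) = 2.3219

Distribution Q has higher entropy.

Intuition: The distribution closer to uniform (more spread out) has higher entropy.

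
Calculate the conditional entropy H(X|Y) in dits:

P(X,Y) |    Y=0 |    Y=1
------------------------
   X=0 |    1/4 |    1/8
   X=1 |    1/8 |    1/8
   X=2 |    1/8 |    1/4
0.4515 dits

Using the chain rule: H(X|Y) = H(X,Y) - H(Y)

First, compute H(X,Y) = 0.7526 dits

Marginal P(Y) = (1/2, 1/2)
H(Y) = 0.3010 dits

H(X|Y) = H(X,Y) - H(Y) = 0.7526 - 0.3010 = 0.4515 dits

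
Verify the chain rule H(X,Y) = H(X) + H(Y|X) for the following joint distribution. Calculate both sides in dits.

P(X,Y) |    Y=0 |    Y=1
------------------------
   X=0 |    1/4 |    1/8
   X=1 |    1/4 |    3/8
H(X,Y) = 0.5737, H(X) = 0.2873, H(Y|X) = 0.2863 (all in dits)

Chain rule: H(X,Y) = H(X) + H(Y|X)

Left side — joint entropy directly:
H(X,Y) = -Σ p(x,y) log p(x,y) = 0.5737 dits

Right side — compute H(Y|X) from the conditional distributions:
P(X) = (3/8, 5/8), so H(X) = 0.2873 dits
H(Y|X) = Σ_x P(X=x) · H(Y|X=x):
  P(Y|X=0) = (2/3, 1/3), H(Y|X=0) = 0.2764, weight P(X=0) = 3/8
  P(Y|X=1) = (2/5, 3/5), H(Y|X=1) = 0.2923, weight P(X=1) = 5/8
H(Y|X) = 0.2863 dits

H(X) + H(Y|X) = 0.2873 + 0.2863 = 0.5737 dits

Both sides equal 0.5737 dits. ✓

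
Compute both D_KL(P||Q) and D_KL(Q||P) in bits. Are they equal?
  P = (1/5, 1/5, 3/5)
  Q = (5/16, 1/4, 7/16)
D_KL(P||Q) = 0.0803, D_KL(Q||P) = 0.0823

KL divergence is not symmetric: D_KL(P||Q) ≠ D_KL(Q||P) in general.

D_KL(P||Q) = 0.0803 bits
D_KL(Q||P) = 0.0823 bits

No, they are not equal!

This asymmetry is why KL divergence is not a true distance metric.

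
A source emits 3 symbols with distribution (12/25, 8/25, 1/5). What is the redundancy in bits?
0.0863 bits

Redundancy measures how far a source is from maximum entropy:
R = H_max - H(X)

Maximum entropy for 3 symbols: H_max = log_2(3) = 1.5850 bits
Actual entropy: H(X) = 1.4987 bits
Redundancy: R = 1.5850 - 1.4987 = 0.0863 bits

This redundancy represents potential for compression: the source could be compressed by 0.0863 bits per symbol.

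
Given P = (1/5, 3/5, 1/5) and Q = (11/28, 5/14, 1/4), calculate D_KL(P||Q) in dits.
0.0572 dits

KL divergence: D_KL(P||Q) = Σ p(x) log(p(x)/q(x))

Computing term by term:
  x=0: 1/5 × log_10[(1/5)/(11/28)] = 1/5 × -0.2932 = -0.0586
  x=1: 3/5 × log_10[(3/5)/(5/14)] = 3/5 × 0.2253 = 0.1352
  x=2: 1/5 × log_10[(1/5)/(1/4)] = 1/5 × -0.0969 = -0.0194

D_KL(P||Q) = 0.0572 dits

Note: KL divergence is always non-negative and equals 0 iff P = Q.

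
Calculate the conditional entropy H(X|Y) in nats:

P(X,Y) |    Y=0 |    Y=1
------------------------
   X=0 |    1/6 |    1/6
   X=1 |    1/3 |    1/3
0.6365 nats

Using the chain rule: H(X|Y) = H(X,Y) - H(Y)

First, compute H(X,Y) = 1.3297 nats

Marginal P(Y) = (1/2, 1/2)
H(Y) = 0.6931 nats

H(X|Y) = H(X,Y) - H(Y) = 1.3297 - 0.6931 = 0.6365 nats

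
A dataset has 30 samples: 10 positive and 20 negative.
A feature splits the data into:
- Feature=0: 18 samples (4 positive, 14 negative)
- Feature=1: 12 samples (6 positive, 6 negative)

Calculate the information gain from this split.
0.0598 bits

Information Gain = H(Y) - H(Y|Feature)

Before split:
P(positive) = 10/30 = 0.3333
H(Y) = 0.9183 bits

After split:
Feature=0: H = 0.7642 bits (weight = 18/30)
Feature=1: H = 1.0000 bits (weight = 12/30)
H(Y|Feature) = (18/30)×0.7642 + (12/30)×1.0000 = 0.8585 bits

Information Gain = 0.9183 - 0.8585 = 0.0598 bits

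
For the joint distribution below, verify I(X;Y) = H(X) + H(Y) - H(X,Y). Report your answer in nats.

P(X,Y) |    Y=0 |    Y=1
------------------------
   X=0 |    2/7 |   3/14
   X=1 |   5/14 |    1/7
I(X;Y) = 0.0112 nats

Mutual information has multiple equivalent forms:
- I(X;Y) = H(X) - H(X|Y)
- I(X;Y) = H(Y) - H(Y|X)
- I(X;Y) = H(X) + H(Y) - H(X,Y)

Computing all quantities:
H(X) = 0.6931, H(Y) = 0.6518, H(X,Y) = 1.3337
H(X|Y) = 0.6820, H(Y|X) = 0.6406

Verification:
H(X) - H(X|Y) = 0.6931 - 0.6820 = 0.0112
H(Y) - H(Y|X) = 0.6518 - 0.6406 = 0.0112
H(X) + H(Y) - H(X,Y) = 0.6931 + 0.6518 - 1.3337 = 0.0112

All forms give I(X;Y) = 0.0112 nats. ✓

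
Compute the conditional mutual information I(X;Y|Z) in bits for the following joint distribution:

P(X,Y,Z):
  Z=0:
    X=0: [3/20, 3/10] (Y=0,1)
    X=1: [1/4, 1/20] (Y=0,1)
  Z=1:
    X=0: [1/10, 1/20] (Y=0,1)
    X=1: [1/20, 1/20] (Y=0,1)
0.1443 bits

Conditional mutual information: I(X;Y|Z) = H(X|Z) + H(Y|Z) - H(X,Y|Z)

H(Z) = 0.8113
H(X,Z) = 1.7822 → H(X|Z) = 0.9710
H(Y,Z) = 1.8016 → H(Y|Z) = 0.9903
H(X,Y,Z) = 2.6282 → H(X,Y|Z) = 1.8169

I(X;Y|Z) = 0.9710 + 0.9903 - 1.8169 = 0.1443 bits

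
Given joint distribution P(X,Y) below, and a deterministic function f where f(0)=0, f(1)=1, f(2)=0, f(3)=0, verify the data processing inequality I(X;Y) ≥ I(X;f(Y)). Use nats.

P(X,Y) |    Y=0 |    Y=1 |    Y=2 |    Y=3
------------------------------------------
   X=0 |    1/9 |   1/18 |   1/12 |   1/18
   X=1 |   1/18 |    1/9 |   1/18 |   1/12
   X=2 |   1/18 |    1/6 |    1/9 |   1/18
I(X;Y) = 0.0486, I(X;f(Y)) = 0.0258, inequality holds: 0.0486 ≥ 0.0258

Data Processing Inequality: For any Markov chain X → Y → Z, we have I(X;Y) ≥ I(X;Z).

Here Z = f(Y) is a deterministic function of Y, forming X → Y → Z.

Original I(X;Y) = 0.0486 nats

After applying f:
P(X,Z) where Z=f(Y):
- P(X,Z=0) = P(X,Y=0) + P(X,Y=2) + P(X,Y=3)
- P(X,Z=1) = P(X,Y=1)

I(X;Z) = I(X;f(Y)) = 0.0258 nats

Verification: 0.0486 ≥ 0.0258 ✓

Information cannot be created by processing; the function f can only lose information about X.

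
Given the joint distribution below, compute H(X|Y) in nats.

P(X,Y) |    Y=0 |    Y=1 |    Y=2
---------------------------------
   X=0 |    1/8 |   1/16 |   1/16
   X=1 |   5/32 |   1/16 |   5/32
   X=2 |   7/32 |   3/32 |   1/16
1.0517 nats

Using the chain rule: H(X|Y) = H(X,Y) - H(Y)

First, compute H(X,Y) = 2.0876 nats

Marginal P(Y) = (1/2, 7/32, 9/32)
H(Y) = 1.0358 nats

H(X|Y) = H(X,Y) - H(Y) = 2.0876 - 1.0358 = 1.0517 nats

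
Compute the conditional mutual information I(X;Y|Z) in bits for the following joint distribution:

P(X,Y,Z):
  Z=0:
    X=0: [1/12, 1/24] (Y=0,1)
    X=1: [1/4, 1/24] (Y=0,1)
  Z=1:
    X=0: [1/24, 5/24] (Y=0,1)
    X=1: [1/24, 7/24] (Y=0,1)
0.0149 bits

Conditional mutual information: I(X;Y|Z) = H(X|Z) + H(Y|Z) - H(X,Y|Z)

H(Z) = 0.9799
H(X,Z) = 1.9218 → H(X|Z) = 0.9419
H(Y,Z) = 1.6258 → H(Y|Z) = 0.6459
H(X,Y,Z) = 2.5528 → H(X,Y|Z) = 1.5730

I(X;Y|Z) = 0.9419 + 0.6459 - 1.5730 = 0.0149 bits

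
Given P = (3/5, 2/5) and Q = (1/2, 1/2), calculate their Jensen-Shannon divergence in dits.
0.0022 dits

Jensen-Shannon divergence is:
JSD(P||Q) = 0.5 × D_KL(P||M) + 0.5 × D_KL(Q||M)
where M = 0.5 × (P + Q) is the mixture distribution.

M = 0.5 × (3/5, 2/5) + 0.5 × (1/2, 1/2) = (11/20, 9/20)

D_KL(P||M) = 0.0022 dits
D_KL(Q||M) = 0.0022 dits

JSD(P||Q) = 0.5 × 0.0022 + 0.5 × 0.0022 = 0.0022 dits

Unlike KL divergence, JSD is symmetric and bounded: 0 ≤ JSD ≤ log(2).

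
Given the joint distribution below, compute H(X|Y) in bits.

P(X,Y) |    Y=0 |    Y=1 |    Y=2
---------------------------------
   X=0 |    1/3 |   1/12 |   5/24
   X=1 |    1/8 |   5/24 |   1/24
0.8017 bits

Using the chain rule: H(X|Y) = H(X,Y) - H(Y)

First, compute H(X,Y) = 2.3360 bits

Marginal P(Y) = (11/24, 7/24, 1/4)
H(Y) = 1.5343 bits

H(X|Y) = H(X,Y) - H(Y) = 2.3360 - 1.5343 = 0.8017 bits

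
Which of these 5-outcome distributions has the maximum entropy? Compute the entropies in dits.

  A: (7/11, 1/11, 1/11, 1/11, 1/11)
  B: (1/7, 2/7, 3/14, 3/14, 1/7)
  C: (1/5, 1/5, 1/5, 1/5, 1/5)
C

For a discrete distribution over n outcomes, entropy is maximized by the uniform distribution.

Computing entropies:
H(A) = 0.5036 dits
H(B) = 0.6836 dits
H(C) = 0.6990 dits

The uniform distribution (where all probabilities equal 1/5) achieves the maximum entropy of log_10(5) = 0.6990 dits.

Distribution C has the highest entropy.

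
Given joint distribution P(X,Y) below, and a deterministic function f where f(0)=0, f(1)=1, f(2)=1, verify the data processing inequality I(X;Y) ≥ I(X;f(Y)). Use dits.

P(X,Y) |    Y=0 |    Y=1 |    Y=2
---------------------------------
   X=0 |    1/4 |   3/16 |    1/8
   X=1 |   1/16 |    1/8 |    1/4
I(X;Y) = 0.0347, I(X;f(Y)) = 0.0240, inequality holds: 0.0347 ≥ 0.0240

Data Processing Inequality: For any Markov chain X → Y → Z, we have I(X;Y) ≥ I(X;Z).

Here Z = f(Y) is a deterministic function of Y, forming X → Y → Z.

Original I(X;Y) = 0.0347 dits

After applying f:
P(X,Z) where Z=f(Y):
- P(X,Z=0) = P(X,Y=0)
- P(X,Z=1) = P(X,Y=1) + P(X,Y=2)

I(X;Z) = I(X;f(Y)) = 0.0240 dits

Verification: 0.0347 ≥ 0.0240 ✓

Information cannot be created by processing; the function f can only lose information about X.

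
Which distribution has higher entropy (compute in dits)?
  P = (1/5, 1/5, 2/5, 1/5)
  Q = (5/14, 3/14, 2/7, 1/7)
Q

Computing entropies in dits:
H(P) = 0.5786
H(Q) = 0.5792

Distribution Q has higher entropy.

Intuition: The distribution closer to uniform (more spread out) has higher entropy.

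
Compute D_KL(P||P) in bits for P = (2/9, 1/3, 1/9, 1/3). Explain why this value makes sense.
0.0000 bits

KL divergence satisfies the Gibbs inequality: D_KL(P||Q) ≥ 0 for all distributions P, Q.

D_KL(P||Q) = Σ p(x) log(p(x)/q(x))
Each term is p(x) × log_2(p(x)/p(x)) = p(x) × log_2(1) = 0, so the sum is 0.
D_KL(P||Q) = 0.0000 bits

When P = Q, the KL divergence is exactly 0, as there is no 'divergence' between identical distributions.

This non-negativity is a fundamental property: relative entropy cannot be negative because it measures how different Q is from P.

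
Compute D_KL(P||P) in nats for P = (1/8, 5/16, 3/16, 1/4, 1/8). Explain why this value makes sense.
0.0000 nats

KL divergence satisfies the Gibbs inequality: D_KL(P||Q) ≥ 0 for all distributions P, Q.

D_KL(P||Q) = Σ p(x) log(p(x)/q(x))
Each term is p(x) × log_e(p(x)/p(x)) = p(x) × log_e(1) = 0, so the sum is 0.
D_KL(P||Q) = 0.0000 nats

When P = Q, the KL divergence is exactly 0, as there is no 'divergence' between identical distributions.

This non-negativity is a fundamental property: relative entropy cannot be negative because it measures how different Q is from P.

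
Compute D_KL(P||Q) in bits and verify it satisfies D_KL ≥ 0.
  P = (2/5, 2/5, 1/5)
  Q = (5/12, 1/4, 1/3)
0.1003 bits

KL divergence satisfies the Gibbs inequality: D_KL(P||Q) ≥ 0 for all distributions P, Q.

D_KL(P||Q) = Σ p(x) log(p(x)/q(x))
Term by term:
  x=0: 2/5 × log_2[(2/5)/(5/12)] = -0.0236
  x=1: 2/5 × log_2[(2/5)/(1/4)] = 0.2712
  x=2: 1/5 × log_2[(1/5)/(1/3)] = -0.1474
D_KL(P||Q) = 0.1003 bits

D_KL(P||Q) = 0.1003 ≥ 0 ✓

This non-negativity is a fundamental property: relative entropy cannot be negative because it measures how different Q is from P.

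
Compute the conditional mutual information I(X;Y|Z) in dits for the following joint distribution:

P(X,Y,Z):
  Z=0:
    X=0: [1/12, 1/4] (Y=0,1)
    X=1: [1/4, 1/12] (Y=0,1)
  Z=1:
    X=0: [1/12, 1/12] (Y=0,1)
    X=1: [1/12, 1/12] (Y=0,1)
0.0379 dits

Conditional mutual information: I(X;Y|Z) = H(X|Z) + H(Y|Z) - H(X,Y|Z)

H(Z) = 0.2764
H(X,Z) = 0.5775 → H(X|Z) = 0.3010
H(Y,Z) = 0.5775 → H(Y|Z) = 0.3010
H(X,Y,Z) = 0.8406 → H(X,Y|Z) = 0.5642

I(X;Y|Z) = 0.3010 + 0.3010 - 0.5642 = 0.0379 dits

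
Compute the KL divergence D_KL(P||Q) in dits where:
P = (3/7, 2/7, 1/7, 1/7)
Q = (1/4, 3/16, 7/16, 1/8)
0.0914 dits

KL divergence: D_KL(P||Q) = Σ p(x) log(p(x)/q(x))

Computing term by term:
  x=0: 3/7 × log_10[(3/7)/(1/4)] = 3/7 × 0.2341 = 0.1003
  x=1: 2/7 × log_10[(2/7)/(3/16)] = 2/7 × 0.1829 = 0.0523
  x=2: 1/7 × log_10[(1/7)/(7/16)] = 1/7 × -0.4861 = -0.0694
  x=3: 1/7 × log_10[(1/7)/(1/8)] = 1/7 × 0.0580 = 0.0083

D_KL(P||Q) = 0.0914 dits

Note: KL divergence is always non-negative and equals 0 iff P = Q.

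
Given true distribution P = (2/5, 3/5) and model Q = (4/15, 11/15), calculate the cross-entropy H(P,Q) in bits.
1.0312 bits

Cross-entropy: H(P,Q) = -Σ p(x) log q(x)

Alternatively: H(P,Q) = H(P) + D_KL(P||Q)
H(P) = 0.9710 bits
D_KL(P||Q) = 0.0603 bits

H(P,Q) = 0.9710 + 0.0603 = 1.0312 bits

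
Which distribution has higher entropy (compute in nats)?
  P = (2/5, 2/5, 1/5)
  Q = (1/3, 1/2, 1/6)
P

Computing entropies in nats:
H(P) = 1.0549
H(Q) = 1.0114

Distribution P has higher entropy.

Intuition: The distribution closer to uniform (more spread out) has higher entropy.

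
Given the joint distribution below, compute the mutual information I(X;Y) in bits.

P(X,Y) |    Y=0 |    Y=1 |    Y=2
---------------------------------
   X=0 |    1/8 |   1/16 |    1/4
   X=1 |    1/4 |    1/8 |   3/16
0.0411 bits

Mutual information: I(X;Y) = H(X) + H(Y) - H(X,Y)

Marginals:
P(X) = (7/16, 9/16), H(X) = 0.9887 bits
P(Y) = (3/8, 3/16, 7/16), H(Y) = 1.5052 bits

Joint entropy: H(X,Y) = 2.4528 bits

I(X;Y) = 0.9887 + 1.5052 - 2.4528 = 0.0411 bits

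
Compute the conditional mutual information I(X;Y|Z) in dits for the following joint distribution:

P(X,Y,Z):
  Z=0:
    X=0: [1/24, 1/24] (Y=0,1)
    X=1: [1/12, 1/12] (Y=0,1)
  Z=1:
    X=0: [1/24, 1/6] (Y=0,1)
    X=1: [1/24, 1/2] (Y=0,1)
0.0046 dits

Conditional mutual information: I(X;Y|Z) = H(X|Z) + H(Y|Z) - H(X,Y|Z)

H(Z) = 0.2442
H(X,Z) = 0.5058 → H(X|Z) = 0.2616
H(Y,Z) = 0.4331 → H(Y|Z) = 0.1889
H(X,Y,Z) = 0.6901 → H(X,Y|Z) = 0.4459

I(X;Y|Z) = 0.2616 + 0.1889 - 0.4459 = 0.0046 dits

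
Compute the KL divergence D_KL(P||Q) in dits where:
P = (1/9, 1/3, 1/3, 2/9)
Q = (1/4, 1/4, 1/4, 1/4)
0.0328 dits

KL divergence: D_KL(P||Q) = Σ p(x) log(p(x)/q(x))

Computing term by term:
  x=0: 1/9 × log_10[(1/9)/(1/4)] = 1/9 × -0.3522 = -0.0391
  x=1: 1/3 × log_10[(1/3)/(1/4)] = 1/3 × 0.1249 = 0.0416
  x=2: 1/3 × log_10[(1/3)/(1/4)] = 1/3 × 0.1249 = 0.0416
  x=3: 2/9 × log_10[(2/9)/(1/4)] = 2/9 × -0.0512 = -0.0114

D_KL(P||Q) = 0.0328 dits

Note: KL divergence is always non-negative and equals 0 iff P = Q.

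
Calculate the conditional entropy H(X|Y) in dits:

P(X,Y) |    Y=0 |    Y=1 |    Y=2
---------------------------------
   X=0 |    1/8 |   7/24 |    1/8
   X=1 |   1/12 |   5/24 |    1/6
0.2949 dits

Using the chain rule: H(X|Y) = H(X,Y) - H(Y)

First, compute H(X,Y) = 0.7434 dits

Marginal P(Y) = (5/24, 1/2, 7/24)
H(Y) = 0.4485 dits

H(X|Y) = H(X,Y) - H(Y) = 0.7434 - 0.4485 = 0.2949 dits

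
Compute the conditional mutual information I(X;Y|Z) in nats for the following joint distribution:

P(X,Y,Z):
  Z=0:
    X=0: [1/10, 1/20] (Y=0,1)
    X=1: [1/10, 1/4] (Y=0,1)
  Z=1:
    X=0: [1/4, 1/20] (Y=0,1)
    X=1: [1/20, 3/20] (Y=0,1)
0.1205 nats

Conditional mutual information: I(X;Y|Z) = H(X|Z) + H(Y|Z) - H(X,Y|Z)

H(Z) = 0.6931
H(X,Z) = 1.3351 → H(X|Z) = 0.6419
H(Y,Z) = 1.3662 → H(Y|Z) = 0.6730
H(X,Y,Z) = 1.8876 → H(X,Y|Z) = 1.1944

I(X;Y|Z) = 0.6419 + 0.6730 - 1.1944 = 0.1205 nats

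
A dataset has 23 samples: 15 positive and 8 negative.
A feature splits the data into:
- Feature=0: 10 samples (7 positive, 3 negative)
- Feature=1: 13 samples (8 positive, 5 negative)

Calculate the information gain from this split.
0.0056 bits

Information Gain = H(Y) - H(Y|Feature)

Before split:
P(positive) = 15/23 = 0.6522
H(Y) = 0.9321 bits

After split:
Feature=0: H = 0.8813 bits (weight = 10/23)
Feature=1: H = 0.9612 bits (weight = 13/23)
H(Y|Feature) = (10/23)×0.8813 + (13/23)×0.9612 = 0.9265 bits

Information Gain = 0.9321 - 0.9265 = 0.0056 bits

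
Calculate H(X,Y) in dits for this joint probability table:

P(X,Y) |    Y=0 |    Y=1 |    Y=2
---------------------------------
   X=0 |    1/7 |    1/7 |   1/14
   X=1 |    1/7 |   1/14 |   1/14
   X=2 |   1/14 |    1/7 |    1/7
0.9311 dits

Joint entropy is H(X,Y) = -Σ_{x,y} p(x,y) log p(x,y).

Summing over all non-zero entries:
H(X,Y) = -[1/7·log_10(1/7) + 1/7·log_10(1/7) + 1/14·log_10(1/14) + 1/7·log_10(1/7) + 1/14·log_10(1/14) + 1/14·log_10(1/14) + 1/14·log_10(1/14) + 1/7·log_10(1/7) + 1/7·log_10(1/7)]
H(X,Y) = 0.9311 dits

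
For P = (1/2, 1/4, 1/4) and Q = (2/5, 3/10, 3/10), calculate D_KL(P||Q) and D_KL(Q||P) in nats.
D_KL(P||Q) = 0.0204, D_KL(Q||P) = 0.0201

KL divergence is not symmetric: D_KL(P||Q) ≠ D_KL(Q||P) in general.

D_KL(P||Q) = 0.0204 nats
D_KL(Q||P) = 0.0201 nats

No, they are not equal!

This asymmetry is why KL divergence is not a true distance metric.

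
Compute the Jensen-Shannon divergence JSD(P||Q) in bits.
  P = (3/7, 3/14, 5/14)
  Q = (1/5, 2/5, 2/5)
0.0521 bits

Jensen-Shannon divergence is:
JSD(P||Q) = 0.5 × D_KL(P||M) + 0.5 × D_KL(Q||M)
where M = 0.5 × (P + Q) is the mixture distribution.

M = 0.5 × (3/7, 3/14, 5/14) + 0.5 × (1/5, 2/5, 2/5) = (11/35, 0.307143, 0.378571)

D_KL(P||M) = 0.0505 bits
D_KL(Q||M) = 0.0538 bits

JSD(P||Q) = 0.5 × 0.0505 + 0.5 × 0.0538 = 0.0521 bits

Unlike KL divergence, JSD is symmetric and bounded: 0 ≤ JSD ≤ log(2).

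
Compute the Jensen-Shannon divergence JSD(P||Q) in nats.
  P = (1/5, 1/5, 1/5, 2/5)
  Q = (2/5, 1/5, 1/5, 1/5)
0.0340 nats

Jensen-Shannon divergence is:
JSD(P||Q) = 0.5 × D_KL(P||M) + 0.5 × D_KL(Q||M)
where M = 0.5 × (P + Q) is the mixture distribution.

M = 0.5 × (1/5, 1/5, 1/5, 2/5) + 0.5 × (2/5, 1/5, 1/5, 1/5) = (3/10, 1/5, 1/5, 3/10)

D_KL(P||M) = 0.0340 nats
D_KL(Q||M) = 0.0340 nats

JSD(P||Q) = 0.5 × 0.0340 + 0.5 × 0.0340 = 0.0340 nats

Unlike KL divergence, JSD is symmetric and bounded: 0 ≤ JSD ≤ log(2).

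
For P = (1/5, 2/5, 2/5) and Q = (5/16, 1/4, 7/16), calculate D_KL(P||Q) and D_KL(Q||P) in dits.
D_KL(P||Q) = 0.0273, D_KL(Q||P) = 0.0266

KL divergence is not symmetric: D_KL(P||Q) ≠ D_KL(Q||P) in general.

D_KL(P||Q) = 0.0273 dits
D_KL(Q||P) = 0.0266 dits

No, they are not equal!

This asymmetry is why KL divergence is not a true distance metric.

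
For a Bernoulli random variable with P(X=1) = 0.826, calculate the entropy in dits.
0.2007 dits

The binary entropy function is:
H(p) = -p log(p) - (1-p) log(1-p)

H(0.826) = -0.826 × log_10(0.826) - 0.174 × log_10(0.174)
H(0.826) = 0.2007 dits

Note: Binary entropy is maximized at p=0.5 (H=1 bit) and minimized at p=0 or p=1 (H=0).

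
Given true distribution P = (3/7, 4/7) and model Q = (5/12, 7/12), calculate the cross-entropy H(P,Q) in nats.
0.6832 nats

Cross-entropy: H(P,Q) = -Σ p(x) log q(x)

Alternatively: H(P,Q) = H(P) + D_KL(P||Q)
H(P) = 0.6829 nats
D_KL(P||Q) = 0.0003 nats

H(P,Q) = 0.6829 + 0.0003 = 0.6832 nats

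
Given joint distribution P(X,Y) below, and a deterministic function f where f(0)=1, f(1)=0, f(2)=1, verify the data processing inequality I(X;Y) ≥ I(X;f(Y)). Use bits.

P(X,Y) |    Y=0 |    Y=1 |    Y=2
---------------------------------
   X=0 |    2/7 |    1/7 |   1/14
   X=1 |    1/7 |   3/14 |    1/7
I(X;Y) = 0.0629, I(X;f(Y)) = 0.0161, inequality holds: 0.0629 ≥ 0.0161

Data Processing Inequality: For any Markov chain X → Y → Z, we have I(X;Y) ≥ I(X;Z).

Here Z = f(Y) is a deterministic function of Y, forming X → Y → Z.

Original I(X;Y) = 0.0629 bits

After applying f:
P(X,Z) where Z=f(Y):
- P(X,Z=0) = P(X,Y=1)
- P(X,Z=1) = P(X,Y=0) + P(X,Y=2)

I(X;Z) = I(X;f(Y)) = 0.0161 bits

Verification: 0.0629 ≥ 0.0161 ✓

Information cannot be created by processing; the function f can only lose information about X.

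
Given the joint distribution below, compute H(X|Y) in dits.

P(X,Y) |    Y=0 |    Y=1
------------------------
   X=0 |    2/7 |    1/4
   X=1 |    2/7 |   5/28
0.2984 dits

Using the chain rule: H(X|Y) = H(X,Y) - H(Y)

First, compute H(X,Y) = 0.5950 dits

Marginal P(Y) = (4/7, 3/7)
H(Y) = 0.2966 dits

H(X|Y) = H(X,Y) - H(Y) = 0.5950 - 0.2966 = 0.2984 dits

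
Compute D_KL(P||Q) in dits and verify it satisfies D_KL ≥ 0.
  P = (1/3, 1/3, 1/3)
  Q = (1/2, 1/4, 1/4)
0.0246 dits

KL divergence satisfies the Gibbs inequality: D_KL(P||Q) ≥ 0 for all distributions P, Q.

D_KL(P||Q) = Σ p(x) log(p(x)/q(x))
Term by term:
  x=0: 1/3 × log_10[(1/3)/(1/2)] = -0.0587
  x=1: 1/3 × log_10[(1/3)/(1/4)] = 0.0416
  x=2: 1/3 × log_10[(1/3)/(1/4)] = 0.0416
D_KL(P||Q) = 0.0246 dits

D_KL(P||Q) = 0.0246 ≥ 0 ✓

This non-negativity is a fundamental property: relative entropy cannot be negative because it measures how different Q is from P.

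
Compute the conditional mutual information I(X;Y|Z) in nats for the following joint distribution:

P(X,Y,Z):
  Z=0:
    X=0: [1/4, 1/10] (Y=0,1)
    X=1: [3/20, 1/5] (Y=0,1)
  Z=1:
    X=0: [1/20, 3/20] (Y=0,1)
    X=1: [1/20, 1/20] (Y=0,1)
0.0388 nats

Conditional mutual information: I(X;Y|Z) = H(X|Z) + H(Y|Z) - H(X,Y|Z)

H(Z) = 0.6109
H(X,Z) = 1.2870 → H(X|Z) = 0.6762
H(Y,Z) = 1.2799 → H(Y|Z) = 0.6690
H(X,Y,Z) = 1.9172 → H(X,Y|Z) = 1.3064

I(X;Y|Z) = 0.6762 + 0.6690 - 1.3064 = 0.0388 nats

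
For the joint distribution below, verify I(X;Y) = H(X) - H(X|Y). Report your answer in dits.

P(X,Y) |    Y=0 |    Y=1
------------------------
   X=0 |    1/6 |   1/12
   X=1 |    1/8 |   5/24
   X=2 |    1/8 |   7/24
I(X;Y) = 0.0196 dits

Mutual information has multiple equivalent forms:
- I(X;Y) = H(X) - H(X|Y)
- I(X;Y) = H(Y) - H(Y|X)
- I(X;Y) = H(X) + H(Y) - H(X,Y)

Computing all quantities:
H(X) = 0.4680, H(Y) = 0.2950, H(X,Y) = 0.7434
H(X|Y) = 0.4484, H(Y|X) = 0.2754

Verification:
H(X) - H(X|Y) = 0.4680 - 0.4484 = 0.0196
H(Y) - H(Y|X) = 0.2950 - 0.2754 = 0.0196
H(X) + H(Y) - H(X,Y) = 0.4680 + 0.2950 - 0.7434 = 0.0196

All forms give I(X;Y) = 0.0196 dits. ✓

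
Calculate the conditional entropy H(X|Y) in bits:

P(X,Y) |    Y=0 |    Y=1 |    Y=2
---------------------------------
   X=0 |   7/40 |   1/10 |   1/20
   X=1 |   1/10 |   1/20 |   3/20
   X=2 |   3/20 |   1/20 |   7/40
1.4942 bits

Using the chain rule: H(X|Y) = H(X,Y) - H(Y)

First, compute H(X,Y) = 3.0139 bits

Marginal P(Y) = (17/40, 1/5, 3/8)
H(Y) = 1.5197 bits

H(X|Y) = H(X,Y) - H(Y) = 3.0139 - 1.5197 = 1.4942 bits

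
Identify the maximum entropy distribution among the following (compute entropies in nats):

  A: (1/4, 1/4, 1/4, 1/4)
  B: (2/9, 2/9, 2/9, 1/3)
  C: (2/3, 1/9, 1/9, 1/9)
A

For a discrete distribution over n outcomes, entropy is maximized by the uniform distribution.

Computing entropies:
H(A) = 1.3863 nats
H(B) = 1.3689 nats
H(C) = 1.0027 nats

The uniform distribution (where all probabilities equal 1/4) achieves the maximum entropy of log_e(4) = 1.3863 nats.

Distribution A has the highest entropy.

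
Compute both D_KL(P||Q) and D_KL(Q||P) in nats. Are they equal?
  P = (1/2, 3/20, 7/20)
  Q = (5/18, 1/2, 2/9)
D_KL(P||Q) = 0.2723, D_KL(Q||P) = 0.3378

KL divergence is not symmetric: D_KL(P||Q) ≠ D_KL(Q||P) in general.

D_KL(P||Q) = 0.2723 nats
D_KL(Q||P) = 0.3378 nats

No, they are not equal!

This asymmetry is why KL divergence is not a true distance metric.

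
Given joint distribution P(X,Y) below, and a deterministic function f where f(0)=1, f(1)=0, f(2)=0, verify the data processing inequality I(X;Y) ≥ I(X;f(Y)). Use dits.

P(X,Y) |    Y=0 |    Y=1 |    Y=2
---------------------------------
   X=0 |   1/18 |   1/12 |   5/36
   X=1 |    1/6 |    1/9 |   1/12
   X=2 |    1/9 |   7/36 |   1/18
I(X;Y) = 0.0286, I(X;f(Y)) = 0.0110, inequality holds: 0.0286 ≥ 0.0110

Data Processing Inequality: For any Markov chain X → Y → Z, we have I(X;Y) ≥ I(X;Z).

Here Z = f(Y) is a deterministic function of Y, forming X → Y → Z.

Original I(X;Y) = 0.0286 dits

After applying f:
P(X,Z) where Z=f(Y):
- P(X,Z=0) = P(X,Y=1) + P(X,Y=2)
- P(X,Z=1) = P(X,Y=0)

I(X;Z) = I(X;f(Y)) = 0.0110 dits

Verification: 0.0286 ≥ 0.0110 ✓

Information cannot be created by processing; the function f can only lose information about X.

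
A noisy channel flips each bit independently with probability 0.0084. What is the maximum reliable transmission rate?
0.9300 bits

For a binary symmetric channel (BSC) with error probability p:
Capacity C = 1 - H(p) bits per symbol

where H(p) = -p log₂(p) - (1-p) log₂(1-p) is the binary entropy function.

H(0.0084) = 0.0700 bits
C = 1 - 0.0700 = 0.9300 bits per symbol

This means we can reliably transmit up to 0.9300 bits of information per channel use.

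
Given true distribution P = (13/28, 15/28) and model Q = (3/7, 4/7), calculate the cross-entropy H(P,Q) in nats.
0.6932 nats

Cross-entropy: H(P,Q) = -Σ p(x) log q(x)

Alternatively: H(P,Q) = H(P) + D_KL(P||Q)
H(P) = 0.6906 nats
D_KL(P||Q) = 0.0026 nats

H(P,Q) = 0.6906 + 0.0026 = 0.6932 nats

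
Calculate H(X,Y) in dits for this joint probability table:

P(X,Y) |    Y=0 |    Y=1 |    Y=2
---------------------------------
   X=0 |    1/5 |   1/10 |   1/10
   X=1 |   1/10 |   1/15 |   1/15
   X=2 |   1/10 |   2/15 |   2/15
0.9300 dits

Joint entropy is H(X,Y) = -Σ_{x,y} p(x,y) log p(x,y).

Summing over all non-zero entries:
H(X,Y) = -[1/5·log_10(1/5) + 1/10·log_10(1/10) + 1/10·log_10(1/10) + 1/10·log_10(1/10) + 1/15·log_10(1/15) + 1/15·log_10(1/15) + 1/10·log_10(1/10) + 2/15·log_10(2/15) + 2/15·log_10(2/15)]
H(X,Y) = 0.9300 dits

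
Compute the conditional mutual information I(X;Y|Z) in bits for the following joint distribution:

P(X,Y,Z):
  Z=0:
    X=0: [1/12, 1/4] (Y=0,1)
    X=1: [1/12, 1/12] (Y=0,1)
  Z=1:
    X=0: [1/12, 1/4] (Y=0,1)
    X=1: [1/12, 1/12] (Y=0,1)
0.0441 bits

Conditional mutual information: I(X;Y|Z) = H(X|Z) + H(Y|Z) - H(X,Y|Z)

H(Z) = 1.0000
H(X,Z) = 1.9183 → H(X|Z) = 0.9183
H(Y,Z) = 1.9183 → H(Y|Z) = 0.9183
H(X,Y,Z) = 2.7925 → H(X,Y|Z) = 1.7925

I(X;Y|Z) = 0.9183 + 0.9183 - 1.7925 = 0.0441 bits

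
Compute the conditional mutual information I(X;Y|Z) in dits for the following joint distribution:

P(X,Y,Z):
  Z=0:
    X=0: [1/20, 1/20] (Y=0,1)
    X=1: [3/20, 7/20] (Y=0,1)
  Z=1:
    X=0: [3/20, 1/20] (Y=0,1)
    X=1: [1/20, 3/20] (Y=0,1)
0.0258 dits

Conditional mutual information: I(X;Y|Z) = H(X|Z) + H(Y|Z) - H(X,Y|Z)

H(Z) = 0.2923
H(X,Z) = 0.5301 → H(X|Z) = 0.2378
H(Y,Z) = 0.5786 → H(Y|Z) = 0.2863
H(X,Y,Z) = 0.7905 → H(X,Y|Z) = 0.4983

I(X;Y|Z) = 0.2378 + 0.2863 - 0.4983 = 0.0258 dits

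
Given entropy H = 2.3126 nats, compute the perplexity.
10.1007

Perplexity is e^H (or exp(H) for natural log).

H = 2.3126 nats
Perplexity = e^2.3126 = 10.1007

Interpretation: The model's uncertainty is equivalent to choosing uniformly among 10.1 options.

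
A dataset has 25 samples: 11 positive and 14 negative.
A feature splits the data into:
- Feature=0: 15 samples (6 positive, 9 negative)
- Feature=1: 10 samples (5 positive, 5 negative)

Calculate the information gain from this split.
0.0070 bits

Information Gain = H(Y) - H(Y|Feature)

Before split:
P(positive) = 11/25 = 0.4400
H(Y) = 0.9896 bits

After split:
Feature=0: H = 0.9710 bits (weight = 15/25)
Feature=1: H = 1.0000 bits (weight = 10/25)
H(Y|Feature) = (15/25)×0.9710 + (10/25)×1.0000 = 0.9826 bits

Information Gain = 0.9896 - 0.9826 = 0.0070 bits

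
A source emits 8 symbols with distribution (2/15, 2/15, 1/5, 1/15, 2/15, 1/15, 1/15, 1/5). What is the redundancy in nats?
0.0881 nats

Redundancy measures how far a source is from maximum entropy:
R = H_max - H(X)

Maximum entropy for 8 symbols: H_max = log_e(8) = 2.0794 nats
Actual entropy: H(X) = 1.9913 nats
Redundancy: R = 2.0794 - 1.9913 = 0.0881 nats

This redundancy represents potential for compression: the source could be compressed by 0.0881 nats per symbol.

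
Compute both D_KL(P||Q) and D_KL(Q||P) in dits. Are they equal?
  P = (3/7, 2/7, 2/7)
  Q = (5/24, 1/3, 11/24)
D_KL(P||Q) = 0.0565, D_KL(Q||P) = 0.0511

KL divergence is not symmetric: D_KL(P||Q) ≠ D_KL(Q||P) in general.

D_KL(P||Q) = 0.0565 dits
D_KL(Q||P) = 0.0511 dits

No, they are not equal!

This asymmetry is why KL divergence is not a true distance metric.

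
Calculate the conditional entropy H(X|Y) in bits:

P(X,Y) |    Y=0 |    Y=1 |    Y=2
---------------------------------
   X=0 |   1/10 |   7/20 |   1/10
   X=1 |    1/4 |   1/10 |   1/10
0.8460 bits

Using the chain rule: H(X|Y) = H(X,Y) - H(Y)

First, compute H(X,Y) = 2.3589 bits

Marginal P(Y) = (7/20, 9/20, 1/5)
H(Y) = 1.5129 bits

H(X|Y) = H(X,Y) - H(Y) = 2.3589 - 1.5129 = 0.8460 bits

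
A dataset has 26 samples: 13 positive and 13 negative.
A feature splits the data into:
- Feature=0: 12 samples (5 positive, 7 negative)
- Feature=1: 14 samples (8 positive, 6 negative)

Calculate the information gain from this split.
0.0172 bits

Information Gain = H(Y) - H(Y|Feature)

Before split:
P(positive) = 13/26 = 0.5000
H(Y) = 1.0000 bits

After split:
Feature=0: H = 0.9799 bits (weight = 12/26)
Feature=1: H = 0.9852 bits (weight = 14/26)
H(Y|Feature) = (12/26)×0.9799 + (14/26)×0.9852 = 0.9828 bits

Information Gain = 1.0000 - 0.9828 = 0.0172 bits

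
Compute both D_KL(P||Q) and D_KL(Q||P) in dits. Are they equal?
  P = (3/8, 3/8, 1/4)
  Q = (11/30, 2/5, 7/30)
D_KL(P||Q) = 0.0006, D_KL(Q||P) = 0.0006

KL divergence is not symmetric: D_KL(P||Q) ≠ D_KL(Q||P) in general.

D_KL(P||Q) = 0.0006 dits
D_KL(Q||P) = 0.0006 dits

In this case they happen to be equal (to 4 decimal places).

This asymmetry is why KL divergence is not a true distance metric.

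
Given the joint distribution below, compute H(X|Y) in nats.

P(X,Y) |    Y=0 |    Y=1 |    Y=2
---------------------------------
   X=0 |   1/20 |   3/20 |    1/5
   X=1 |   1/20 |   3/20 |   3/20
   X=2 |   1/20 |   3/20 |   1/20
1.0489 nats

Using the chain rule: H(X|Y) = H(X,Y) - H(Y)

First, compute H(X,Y) = 2.0593 nats

Marginal P(Y) = (3/20, 9/20, 2/5)
H(Y) = 1.0104 nats

H(X|Y) = H(X,Y) - H(Y) = 2.0593 - 1.0104 = 1.0489 nats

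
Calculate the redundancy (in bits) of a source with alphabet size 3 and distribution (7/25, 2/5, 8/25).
0.0159 bits

Redundancy measures how far a source is from maximum entropy:
R = H_max - H(X)

Maximum entropy for 3 symbols: H_max = log_2(3) = 1.5850 bits
Actual entropy: H(X) = 1.5690 bits
Redundancy: R = 1.5850 - 1.5690 = 0.0159 bits

This redundancy represents potential for compression: the source could be compressed by 0.0159 bits per symbol.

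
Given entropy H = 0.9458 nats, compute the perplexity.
2.5749

Perplexity is e^H (or exp(H) for natural log).

H = 0.9458 nats
Perplexity = e^0.9458 = 2.5749

Interpretation: The model's uncertainty is equivalent to choosing uniformly among 2.6 options.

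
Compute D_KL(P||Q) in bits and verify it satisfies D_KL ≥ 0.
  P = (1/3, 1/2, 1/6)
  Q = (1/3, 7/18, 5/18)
0.0585 bits

KL divergence satisfies the Gibbs inequality: D_KL(P||Q) ≥ 0 for all distributions P, Q.

D_KL(P||Q) = Σ p(x) log(p(x)/q(x))
Term by term:
  x=0: 1/3 × log_2[(1/3)/(1/3)] = 0.0000
  x=1: 1/2 × log_2[(1/2)/(7/18)] = 0.1813
  x=2: 1/6 × log_2[(1/6)/(5/18)] = -0.1228
D_KL(P||Q) = 0.0585 bits

D_KL(P||Q) = 0.0585 ≥ 0 ✓

This non-negativity is a fundamental property: relative entropy cannot be negative because it measures how different Q is from P.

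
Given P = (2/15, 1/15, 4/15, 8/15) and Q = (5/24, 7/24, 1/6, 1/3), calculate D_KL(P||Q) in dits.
0.0947 dits

KL divergence: D_KL(P||Q) = Σ p(x) log(p(x)/q(x))

Computing term by term:
  x=0: 2/15 × log_10[(2/15)/(5/24)] = 2/15 × -0.1938 = -0.0258
  x=1: 1/15 × log_10[(1/15)/(7/24)] = 1/15 × -0.6410 = -0.0427
  x=2: 4/15 × log_10[(4/15)/(1/6)] = 4/15 × 0.2041 = 0.0544
  x=3: 8/15 × log_10[(8/15)/(1/3)] = 8/15 × 0.2041 = 0.1089

D_KL(P||Q) = 0.0947 dits

Note: KL divergence is always non-negative and equals 0 iff P = Q.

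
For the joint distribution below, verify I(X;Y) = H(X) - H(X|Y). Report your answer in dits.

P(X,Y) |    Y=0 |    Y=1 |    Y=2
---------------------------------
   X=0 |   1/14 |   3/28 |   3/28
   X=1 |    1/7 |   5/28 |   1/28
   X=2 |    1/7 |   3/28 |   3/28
I(X;Y) = 0.0201 dits

Mutual information has multiple equivalent forms:
- I(X;Y) = H(X) - H(X|Y)
- I(X;Y) = H(Y) - H(Y|X)
- I(X;Y) = H(X) + H(Y) - H(X,Y)

Computing all quantities:
H(X) = 0.4748, H(Y) = 0.4696, H(X,Y) = 0.9243
H(X|Y) = 0.4547, H(Y|X) = 0.4495

Verification:
H(X) - H(X|Y) = 0.4748 - 0.4547 = 0.0201
H(Y) - H(Y|X) = 0.4696 - 0.4495 = 0.0201
H(X) + H(Y) - H(X,Y) = 0.4748 + 0.4696 - 0.9243 = 0.0201

All forms give I(X;Y) = 0.0201 dits. ✓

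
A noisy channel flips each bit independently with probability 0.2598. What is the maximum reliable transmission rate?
0.1736 bits

For a binary symmetric channel (BSC) with error probability p:
Capacity C = 1 - H(p) bits per symbol

where H(p) = -p log₂(p) - (1-p) log₂(1-p) is the binary entropy function.

H(0.2598) = 0.8264 bits
C = 1 - 0.8264 = 0.1736 bits per symbol

This means we can reliably transmit up to 0.1736 bits of information per channel use.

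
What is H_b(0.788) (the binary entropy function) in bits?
0.7453 bits

The binary entropy function is:
H(p) = -p log(p) - (1-p) log(1-p)

H(0.788) = -0.788 × log_2(0.788) - 0.212 × log_2(0.212)
H(0.788) = 0.7453 bits

Note: Binary entropy is maximized at p=0.5 (H=1 bit) and minimized at p=0 or p=1 (H=0).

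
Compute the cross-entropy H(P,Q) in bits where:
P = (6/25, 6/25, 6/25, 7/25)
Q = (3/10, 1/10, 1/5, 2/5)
2.1415 bits

Cross-entropy: H(P,Q) = -Σ p(x) log q(x)

Alternatively: H(P,Q) = H(P) + D_KL(P||Q)
H(P) = 1.9966 bits
D_KL(P||Q) = 0.1449 bits

H(P,Q) = 1.9966 + 0.1449 = 2.1415 bits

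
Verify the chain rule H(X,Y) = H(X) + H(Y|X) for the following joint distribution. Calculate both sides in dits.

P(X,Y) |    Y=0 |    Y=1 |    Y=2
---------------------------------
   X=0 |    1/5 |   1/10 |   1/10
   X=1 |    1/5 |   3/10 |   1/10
H(X,Y) = 0.7365, H(X) = 0.2923, H(Y|X) = 0.4442 (all in dits)

Chain rule: H(X,Y) = H(X) + H(Y|X)

Left side — joint entropy directly:
H(X,Y) = -Σ p(x,y) log p(x,y) = 0.7365 dits

Right side — compute H(Y|X) from the conditional distributions:
P(X) = (2/5, 3/5), so H(X) = 0.2923 dits
H(Y|X) = Σ_x P(X=x) · H(Y|X=x):
  P(Y|X=0) = (1/2, 1/4, 1/4), H(Y|X=0) = 0.4515, weight P(X=0) = 2/5
  P(Y|X=1) = (1/3, 1/2, 1/6), H(Y|X=1) = 0.4392, weight P(X=1) = 3/5
H(Y|X) = 0.4442 dits

H(X) + H(Y|X) = 0.2923 + 0.4442 = 0.7365 dits

Both sides equal 0.7365 dits. ✓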